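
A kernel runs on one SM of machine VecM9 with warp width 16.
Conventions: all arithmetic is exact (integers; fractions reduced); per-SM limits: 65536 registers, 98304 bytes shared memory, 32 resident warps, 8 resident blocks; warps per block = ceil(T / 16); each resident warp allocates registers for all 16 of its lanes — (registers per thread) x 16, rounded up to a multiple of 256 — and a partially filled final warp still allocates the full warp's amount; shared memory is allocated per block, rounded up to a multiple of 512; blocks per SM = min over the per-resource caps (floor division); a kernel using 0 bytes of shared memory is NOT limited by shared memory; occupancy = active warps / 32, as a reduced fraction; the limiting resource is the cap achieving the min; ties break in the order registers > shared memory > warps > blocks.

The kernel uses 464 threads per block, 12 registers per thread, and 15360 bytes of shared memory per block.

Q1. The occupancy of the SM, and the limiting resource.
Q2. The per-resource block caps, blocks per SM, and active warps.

Answer: occupancy 29/32, limited by warps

registers: 8 blocks
shared memory: 6 blocks
warps: 1 block
blocks: 8 blocks

Answer: 1 block, 29 active warps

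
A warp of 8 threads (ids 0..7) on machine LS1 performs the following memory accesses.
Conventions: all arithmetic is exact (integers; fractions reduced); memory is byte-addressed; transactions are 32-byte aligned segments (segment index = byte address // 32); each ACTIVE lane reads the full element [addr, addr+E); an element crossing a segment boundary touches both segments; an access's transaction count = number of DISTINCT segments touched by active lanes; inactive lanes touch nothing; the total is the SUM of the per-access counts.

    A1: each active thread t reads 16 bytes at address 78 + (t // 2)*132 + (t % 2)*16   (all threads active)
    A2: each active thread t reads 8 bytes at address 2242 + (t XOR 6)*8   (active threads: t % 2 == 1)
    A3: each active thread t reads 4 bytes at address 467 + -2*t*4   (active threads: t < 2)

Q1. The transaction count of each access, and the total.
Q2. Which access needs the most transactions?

A1: 8 transactions
A2: 3 transactions
A3: 1 transaction

Answer: 8,3,1; total 12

Answer: A1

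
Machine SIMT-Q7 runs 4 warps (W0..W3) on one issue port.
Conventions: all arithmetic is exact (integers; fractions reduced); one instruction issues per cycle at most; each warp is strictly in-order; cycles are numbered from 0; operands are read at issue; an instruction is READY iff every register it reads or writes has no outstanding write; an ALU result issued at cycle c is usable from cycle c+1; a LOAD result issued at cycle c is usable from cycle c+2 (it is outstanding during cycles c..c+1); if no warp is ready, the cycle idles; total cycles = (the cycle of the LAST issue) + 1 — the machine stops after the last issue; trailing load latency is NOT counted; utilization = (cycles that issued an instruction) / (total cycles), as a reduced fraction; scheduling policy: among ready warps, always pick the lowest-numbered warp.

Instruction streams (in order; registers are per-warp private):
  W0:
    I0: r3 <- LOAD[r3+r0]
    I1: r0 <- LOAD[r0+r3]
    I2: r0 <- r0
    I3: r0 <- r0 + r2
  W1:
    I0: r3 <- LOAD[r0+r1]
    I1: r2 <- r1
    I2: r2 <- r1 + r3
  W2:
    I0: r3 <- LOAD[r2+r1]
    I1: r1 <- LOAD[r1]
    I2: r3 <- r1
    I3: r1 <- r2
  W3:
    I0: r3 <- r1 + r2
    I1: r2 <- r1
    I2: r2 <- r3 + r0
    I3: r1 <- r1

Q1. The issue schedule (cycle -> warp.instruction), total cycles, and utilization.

cycle 0: W0.I0
cycle 1: W1.I0
cycle 2: W0.I1
cycle 3: W1.I1
cycle 4: W0.I2
cycle 5: W0.I3
cycle 6: W1.I2
cycle 7: W2.I0
cycle 8: W2.I1
cycle 9: W3.I0
cycle 10: W2.I2
cycle 11: W2.I3
cycle 12: W3.I1
cycle 13: W3.I2
cycle 14: W3.I3

Answer: 15 cycles, utilization 1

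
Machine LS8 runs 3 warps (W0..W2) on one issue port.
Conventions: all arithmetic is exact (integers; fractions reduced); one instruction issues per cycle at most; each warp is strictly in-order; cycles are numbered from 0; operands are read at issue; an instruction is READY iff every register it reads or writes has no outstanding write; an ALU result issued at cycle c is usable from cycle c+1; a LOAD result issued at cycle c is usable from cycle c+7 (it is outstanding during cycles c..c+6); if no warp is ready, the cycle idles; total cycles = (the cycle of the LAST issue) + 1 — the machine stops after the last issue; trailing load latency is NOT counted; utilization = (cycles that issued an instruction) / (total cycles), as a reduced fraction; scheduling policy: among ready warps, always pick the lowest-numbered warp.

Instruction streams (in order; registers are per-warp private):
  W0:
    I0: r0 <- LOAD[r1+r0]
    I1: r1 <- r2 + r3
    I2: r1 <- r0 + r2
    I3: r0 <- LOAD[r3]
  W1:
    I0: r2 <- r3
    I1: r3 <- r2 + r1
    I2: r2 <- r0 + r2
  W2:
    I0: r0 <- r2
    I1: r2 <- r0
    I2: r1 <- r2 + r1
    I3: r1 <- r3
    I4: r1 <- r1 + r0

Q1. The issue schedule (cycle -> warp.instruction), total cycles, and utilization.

cycle 0: W0.I0
cycle 1: W0.I1
cycle 2: W1.I0
cycle 3: W1.I1
cycle 4: W1.I2
cycle 5: W2.I0
cycle 6: W2.I1
cycle 7: W0.I2
cycle 8: W0.I3
cycle 9: W2.I2
cycle 10: W2.I3
cycle 11: W2.I4

Answer: 12 cycles, utilization 1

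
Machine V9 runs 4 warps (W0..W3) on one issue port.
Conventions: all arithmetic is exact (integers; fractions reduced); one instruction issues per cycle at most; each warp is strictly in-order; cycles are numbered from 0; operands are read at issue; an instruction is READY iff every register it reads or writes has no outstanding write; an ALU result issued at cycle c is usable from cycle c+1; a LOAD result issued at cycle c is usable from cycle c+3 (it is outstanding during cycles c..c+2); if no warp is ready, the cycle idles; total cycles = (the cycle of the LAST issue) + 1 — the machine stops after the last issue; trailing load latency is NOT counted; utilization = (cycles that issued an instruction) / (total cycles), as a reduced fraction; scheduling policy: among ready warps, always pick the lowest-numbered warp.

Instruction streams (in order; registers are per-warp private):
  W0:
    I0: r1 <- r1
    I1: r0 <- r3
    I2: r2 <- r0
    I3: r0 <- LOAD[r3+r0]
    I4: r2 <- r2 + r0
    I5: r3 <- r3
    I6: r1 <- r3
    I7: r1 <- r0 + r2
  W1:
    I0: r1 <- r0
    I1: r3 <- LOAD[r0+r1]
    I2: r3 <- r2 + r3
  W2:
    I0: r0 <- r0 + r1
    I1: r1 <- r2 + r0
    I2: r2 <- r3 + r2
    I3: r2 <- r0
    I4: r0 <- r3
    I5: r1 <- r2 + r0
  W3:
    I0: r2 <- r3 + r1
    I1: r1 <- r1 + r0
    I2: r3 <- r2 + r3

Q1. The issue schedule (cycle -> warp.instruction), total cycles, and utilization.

cycle 0: W0.I0
cycle 1: W0.I1
cycle 2: W0.I2
cycle 3: W0.I3
cycle 4: W1.I0
cycle 5: W1.I1
cycle 6: W0.I4
cycle 7: W0.I5
cycle 8: W0.I6
cycle 9: W0.I7
cycle 10: W1.I2
cycle 11: W2.I0
cycle 12: W2.I1
cycle 13: W2.I2
cycle 14: W2.I3
cycle 15: W2.I4
cycle 16: W2.I5
cycle 17: W3.I0
cycle 18: W3.I1
cycle 19: W3.I2

Answer: 20 cycles, utilization 1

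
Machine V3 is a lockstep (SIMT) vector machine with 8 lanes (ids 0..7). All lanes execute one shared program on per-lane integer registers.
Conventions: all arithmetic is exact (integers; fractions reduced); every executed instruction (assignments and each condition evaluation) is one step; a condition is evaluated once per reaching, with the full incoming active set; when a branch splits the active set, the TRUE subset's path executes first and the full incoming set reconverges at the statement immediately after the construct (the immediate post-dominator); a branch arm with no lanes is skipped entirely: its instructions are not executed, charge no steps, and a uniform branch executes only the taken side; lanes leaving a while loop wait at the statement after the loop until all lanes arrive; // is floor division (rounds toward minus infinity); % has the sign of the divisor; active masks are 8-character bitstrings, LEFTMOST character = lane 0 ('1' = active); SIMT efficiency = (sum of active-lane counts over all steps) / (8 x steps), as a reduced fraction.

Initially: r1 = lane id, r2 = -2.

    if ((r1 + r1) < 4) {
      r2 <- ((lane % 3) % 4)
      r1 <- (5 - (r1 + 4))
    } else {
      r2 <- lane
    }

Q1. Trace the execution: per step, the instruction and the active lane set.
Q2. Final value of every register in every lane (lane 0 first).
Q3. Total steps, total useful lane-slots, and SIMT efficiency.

step 0: eval ((r1 + r1) < 4)         11111111
step 1: r2 <- ((lane % 3) % 4)       11000000
step 2: r1 <- (5 - (r1 + 4))         11000000
step 3: r2 <- lane                   00111111

Answer: 4 steps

r1: 1,0,2,3,4,5,6,7
r2: 0,1,2,3,4,5,6,7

steps = 4; useful = 18; efficiency = 18/32 = 9/16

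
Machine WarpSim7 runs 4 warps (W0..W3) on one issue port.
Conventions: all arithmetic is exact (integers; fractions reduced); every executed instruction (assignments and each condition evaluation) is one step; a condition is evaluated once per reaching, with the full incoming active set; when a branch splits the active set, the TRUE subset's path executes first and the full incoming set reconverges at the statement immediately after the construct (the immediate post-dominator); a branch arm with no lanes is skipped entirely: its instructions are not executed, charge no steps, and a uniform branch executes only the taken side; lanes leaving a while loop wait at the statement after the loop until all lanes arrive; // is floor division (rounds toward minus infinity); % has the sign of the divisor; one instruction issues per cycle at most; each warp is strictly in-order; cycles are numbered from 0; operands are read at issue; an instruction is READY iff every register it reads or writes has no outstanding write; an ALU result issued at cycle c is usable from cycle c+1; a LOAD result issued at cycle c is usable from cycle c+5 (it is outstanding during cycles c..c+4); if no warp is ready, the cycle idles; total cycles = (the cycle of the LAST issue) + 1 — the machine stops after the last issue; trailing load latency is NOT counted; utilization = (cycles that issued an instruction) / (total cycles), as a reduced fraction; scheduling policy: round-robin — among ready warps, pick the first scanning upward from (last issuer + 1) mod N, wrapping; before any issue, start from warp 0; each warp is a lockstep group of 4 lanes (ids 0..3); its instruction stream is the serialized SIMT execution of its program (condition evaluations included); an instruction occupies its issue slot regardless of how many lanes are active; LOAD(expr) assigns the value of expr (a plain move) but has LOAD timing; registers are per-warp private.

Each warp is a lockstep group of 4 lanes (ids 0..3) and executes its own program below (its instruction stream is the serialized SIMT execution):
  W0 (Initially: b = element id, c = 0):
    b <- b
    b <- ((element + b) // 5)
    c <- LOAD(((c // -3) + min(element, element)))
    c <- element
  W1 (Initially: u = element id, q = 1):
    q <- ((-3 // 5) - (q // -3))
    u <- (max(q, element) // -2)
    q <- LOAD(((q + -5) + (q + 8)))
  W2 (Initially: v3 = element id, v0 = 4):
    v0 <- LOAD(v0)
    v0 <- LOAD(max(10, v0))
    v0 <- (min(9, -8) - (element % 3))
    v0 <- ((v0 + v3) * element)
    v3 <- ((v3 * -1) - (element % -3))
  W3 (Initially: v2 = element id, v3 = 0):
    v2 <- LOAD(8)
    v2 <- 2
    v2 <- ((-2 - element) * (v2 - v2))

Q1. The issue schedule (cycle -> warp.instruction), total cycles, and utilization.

cycle 0: W0.I0
cycle 1: W1.I0
cycle 2: W2.I0
cycle 3: W3.I0
cycle 4: W0.I1
cycle 5: W1.I1
cycle 6: W0.I2
cycle 7: W1.I2
cycle 8: W2.I1
cycle 9: W3.I1
cycle 10: W3.I2
cycle 11: W0.I3
cycle 12: idle
cycle 13: W2.I2
cycle 14: W2.I3
cycle 15: W2.I4

Answer: 16 cycles, utilization 15/16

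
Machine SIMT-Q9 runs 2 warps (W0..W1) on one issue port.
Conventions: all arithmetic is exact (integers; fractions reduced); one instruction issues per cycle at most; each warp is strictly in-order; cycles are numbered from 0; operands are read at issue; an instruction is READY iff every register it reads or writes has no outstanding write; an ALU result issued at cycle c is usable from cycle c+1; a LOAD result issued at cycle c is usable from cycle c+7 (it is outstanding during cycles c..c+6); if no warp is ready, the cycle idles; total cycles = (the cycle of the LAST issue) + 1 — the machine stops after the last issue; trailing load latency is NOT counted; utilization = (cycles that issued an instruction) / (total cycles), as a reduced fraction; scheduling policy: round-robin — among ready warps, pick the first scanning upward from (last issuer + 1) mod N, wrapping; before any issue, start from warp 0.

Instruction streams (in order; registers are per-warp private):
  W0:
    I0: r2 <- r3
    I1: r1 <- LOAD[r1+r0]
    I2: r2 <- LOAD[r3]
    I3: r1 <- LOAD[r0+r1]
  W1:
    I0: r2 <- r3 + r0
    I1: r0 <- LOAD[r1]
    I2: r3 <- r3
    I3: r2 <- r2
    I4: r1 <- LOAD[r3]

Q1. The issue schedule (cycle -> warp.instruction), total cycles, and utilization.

cycle 0: W0.I0
cycle 1: W1.I0
cycle 2: W0.I1
cycle 3: W1.I1
cycle 4: W0.I2
cycle 5: W1.I2
cycle 6: W1.I3
cycle 7: W1.I4
cycle 8: idle
cycle 9: W0.I3

Answer: 10 cycles, utilization 9/10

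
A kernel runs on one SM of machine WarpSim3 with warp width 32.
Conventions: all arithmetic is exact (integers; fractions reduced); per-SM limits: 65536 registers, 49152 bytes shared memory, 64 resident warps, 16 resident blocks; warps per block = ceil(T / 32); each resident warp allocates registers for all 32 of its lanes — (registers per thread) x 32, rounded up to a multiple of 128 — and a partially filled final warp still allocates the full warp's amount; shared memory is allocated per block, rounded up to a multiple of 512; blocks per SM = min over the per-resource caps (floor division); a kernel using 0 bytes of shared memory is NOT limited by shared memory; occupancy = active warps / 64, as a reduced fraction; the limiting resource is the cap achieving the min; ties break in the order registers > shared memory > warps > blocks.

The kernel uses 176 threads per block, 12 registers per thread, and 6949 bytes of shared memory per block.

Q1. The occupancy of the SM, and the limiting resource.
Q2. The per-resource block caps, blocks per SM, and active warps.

Answer: occupancy 9/16, limited by shared memory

registers: 28 blocks
shared memory: 6 blocks
warps: 10 blocks
blocks: 16 blocks

Answer: 6 blocks, 36 active warps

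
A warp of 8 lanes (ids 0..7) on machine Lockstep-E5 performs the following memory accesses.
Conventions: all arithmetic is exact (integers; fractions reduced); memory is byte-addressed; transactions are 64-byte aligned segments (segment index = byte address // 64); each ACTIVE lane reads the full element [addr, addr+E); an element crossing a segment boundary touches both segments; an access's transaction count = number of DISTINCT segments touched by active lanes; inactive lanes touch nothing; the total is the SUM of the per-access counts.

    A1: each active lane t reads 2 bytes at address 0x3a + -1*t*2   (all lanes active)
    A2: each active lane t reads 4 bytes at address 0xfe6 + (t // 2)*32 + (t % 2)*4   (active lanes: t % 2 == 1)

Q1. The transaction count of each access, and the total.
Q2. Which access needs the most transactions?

A1: 1 transaction
A2: 3 transactions

Answer: 1,3; total 4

Answer: A2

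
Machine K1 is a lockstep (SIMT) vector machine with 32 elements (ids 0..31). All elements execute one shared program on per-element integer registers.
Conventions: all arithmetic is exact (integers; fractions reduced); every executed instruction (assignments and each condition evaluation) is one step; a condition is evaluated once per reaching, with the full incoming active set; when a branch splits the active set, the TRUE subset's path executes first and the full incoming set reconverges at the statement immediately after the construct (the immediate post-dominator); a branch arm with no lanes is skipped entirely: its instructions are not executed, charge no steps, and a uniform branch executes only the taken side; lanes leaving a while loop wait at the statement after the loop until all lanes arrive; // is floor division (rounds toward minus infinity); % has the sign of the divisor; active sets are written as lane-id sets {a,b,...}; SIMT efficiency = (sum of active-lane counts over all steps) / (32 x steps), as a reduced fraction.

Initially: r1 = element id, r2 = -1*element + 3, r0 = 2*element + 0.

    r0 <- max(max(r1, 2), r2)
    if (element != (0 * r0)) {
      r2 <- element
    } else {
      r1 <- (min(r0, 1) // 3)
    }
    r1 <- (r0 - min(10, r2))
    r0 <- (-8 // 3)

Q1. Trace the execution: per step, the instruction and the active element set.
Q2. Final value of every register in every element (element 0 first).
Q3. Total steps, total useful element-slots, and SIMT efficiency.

step 0: r0 <- max(max(r1, 2), r2)    {0,1,2,3,4,5,6,7,8,9,10,11,12,13,14,15,16,17,18,19,20,21,22,23,24,25,26,27,28,29,30,31}
step 1: eval (element != (0 * r0))   {0,1,2,3,4,5,6,7,8,9,10,11,12,13,14,15,16,17,18,19,20,21,22,23,24,25,26,27,28,29,30,31}
step 2: r2 <- element                {1,2,3,4,5,6,7,8,9,10,11,12,13,14,15,16,17,18,19,20,21,22,23,24,25,26,27,28,29,30,31}
step 3: r1 <- (min(r0, 1) // 3)      {0}
step 4: r1 <- (r0 - min(10, r2))     {0,1,2,3,4,5,6,7,8,9,10,11,12,13,14,15,16,17,18,19,20,21,22,23,24,25,26,27,28,29,30,31}
step 5: r0 <- (-8 // 3)              {0,1,2,3,4,5,6,7,8,9,10,11,12,13,14,15,16,17,18,19,20,21,22,23,24,25,26,27,28,29,30,31}

Answer: 6 steps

r1: 0,1,0,0,0,0,0,0,0,0,0,1,2,3,4,5,6,7,8,9,10,11,12,13,14,15,16,17,18,19,20,21
r2: 3,1,2,3,4,5,6,7,8,9,10,11,12,13,14,15,16,17,18,19,20,21,22,23,24,25,26,27,28,29,30,31
r0: -3,-3,-3,-3,-3,-3,-3,-3,-3,-3,-3,-3,-3,-3,-3,-3,-3,-3,-3,-3,-3,-3,-3,-3,-3,-3,-3,-3,-3,-3,-3,-3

steps = 6; useful = 160; efficiency = 160/192 = 5/6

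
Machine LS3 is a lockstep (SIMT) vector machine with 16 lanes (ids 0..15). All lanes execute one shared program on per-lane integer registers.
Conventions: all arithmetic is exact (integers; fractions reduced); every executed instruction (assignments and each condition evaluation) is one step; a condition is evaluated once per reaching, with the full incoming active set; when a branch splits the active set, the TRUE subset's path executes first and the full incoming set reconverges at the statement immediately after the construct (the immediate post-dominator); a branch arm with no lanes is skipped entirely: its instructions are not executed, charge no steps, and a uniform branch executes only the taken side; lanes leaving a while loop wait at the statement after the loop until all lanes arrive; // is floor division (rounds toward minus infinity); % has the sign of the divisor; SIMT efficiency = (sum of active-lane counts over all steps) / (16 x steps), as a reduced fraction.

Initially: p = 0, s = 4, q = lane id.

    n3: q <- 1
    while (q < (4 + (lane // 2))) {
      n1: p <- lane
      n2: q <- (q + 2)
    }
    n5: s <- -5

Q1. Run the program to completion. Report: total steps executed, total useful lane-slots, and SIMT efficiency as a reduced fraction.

Answer: 18 steps, 216 useful, 3/4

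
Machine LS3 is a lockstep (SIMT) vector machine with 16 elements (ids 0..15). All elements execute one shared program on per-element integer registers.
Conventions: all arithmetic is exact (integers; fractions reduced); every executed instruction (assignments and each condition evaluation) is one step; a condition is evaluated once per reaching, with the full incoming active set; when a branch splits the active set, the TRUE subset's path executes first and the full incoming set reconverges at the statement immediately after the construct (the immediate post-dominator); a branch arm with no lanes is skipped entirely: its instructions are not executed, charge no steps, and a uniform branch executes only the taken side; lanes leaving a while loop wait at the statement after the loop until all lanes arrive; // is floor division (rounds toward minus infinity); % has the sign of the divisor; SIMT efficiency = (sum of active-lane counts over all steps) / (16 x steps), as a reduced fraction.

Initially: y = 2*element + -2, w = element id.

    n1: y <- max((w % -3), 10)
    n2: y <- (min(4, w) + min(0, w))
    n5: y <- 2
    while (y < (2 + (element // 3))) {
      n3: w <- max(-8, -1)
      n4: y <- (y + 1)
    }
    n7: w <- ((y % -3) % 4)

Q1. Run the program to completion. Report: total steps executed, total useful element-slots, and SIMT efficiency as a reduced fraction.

Answer: 20 steps, 185 useful, 37/64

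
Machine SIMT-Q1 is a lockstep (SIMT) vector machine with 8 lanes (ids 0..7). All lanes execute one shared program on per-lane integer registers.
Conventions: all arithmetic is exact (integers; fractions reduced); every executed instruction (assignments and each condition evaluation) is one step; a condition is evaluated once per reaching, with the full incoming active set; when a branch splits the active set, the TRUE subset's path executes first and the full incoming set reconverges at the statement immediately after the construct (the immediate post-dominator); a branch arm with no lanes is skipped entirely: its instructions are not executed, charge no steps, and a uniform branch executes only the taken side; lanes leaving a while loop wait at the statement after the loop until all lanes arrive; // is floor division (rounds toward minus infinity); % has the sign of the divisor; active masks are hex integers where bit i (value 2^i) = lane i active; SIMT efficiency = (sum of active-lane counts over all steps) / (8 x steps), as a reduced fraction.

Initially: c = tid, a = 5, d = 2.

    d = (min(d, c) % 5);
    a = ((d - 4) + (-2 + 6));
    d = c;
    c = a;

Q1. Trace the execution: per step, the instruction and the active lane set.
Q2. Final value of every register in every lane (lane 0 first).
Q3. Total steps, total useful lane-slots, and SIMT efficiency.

step 0: d <- (min(d, c) % 5)         0xff
step 1: a <- ((d - 4) + (-2 + 6))    0xff
step 2: d <- c                       0xff
step 3: c <- a                       0xff

Answer: 4 steps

c: 0,1,2,2,2,2,2,2
a: 0,1,2,2,2,2,2,2
d: 0,1,2,3,4,5,6,7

steps = 4; useful = 32; efficiency = 32/32 = 1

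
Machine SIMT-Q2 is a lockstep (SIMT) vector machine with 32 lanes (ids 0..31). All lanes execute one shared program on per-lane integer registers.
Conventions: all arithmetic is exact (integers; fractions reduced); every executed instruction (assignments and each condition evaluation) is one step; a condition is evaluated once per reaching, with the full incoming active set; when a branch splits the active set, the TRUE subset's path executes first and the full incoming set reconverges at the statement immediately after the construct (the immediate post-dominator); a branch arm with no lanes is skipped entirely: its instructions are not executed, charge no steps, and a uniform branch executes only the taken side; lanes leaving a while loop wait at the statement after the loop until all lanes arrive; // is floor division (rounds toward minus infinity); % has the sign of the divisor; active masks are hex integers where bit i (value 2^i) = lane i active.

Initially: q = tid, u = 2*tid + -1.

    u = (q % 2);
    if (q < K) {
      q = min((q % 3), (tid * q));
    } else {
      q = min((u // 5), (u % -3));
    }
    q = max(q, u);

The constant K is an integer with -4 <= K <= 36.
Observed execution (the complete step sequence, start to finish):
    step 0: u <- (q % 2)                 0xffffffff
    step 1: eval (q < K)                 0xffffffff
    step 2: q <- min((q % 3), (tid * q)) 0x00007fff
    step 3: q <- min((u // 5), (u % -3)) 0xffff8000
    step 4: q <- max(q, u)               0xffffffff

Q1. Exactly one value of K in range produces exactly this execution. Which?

Answer: K = 15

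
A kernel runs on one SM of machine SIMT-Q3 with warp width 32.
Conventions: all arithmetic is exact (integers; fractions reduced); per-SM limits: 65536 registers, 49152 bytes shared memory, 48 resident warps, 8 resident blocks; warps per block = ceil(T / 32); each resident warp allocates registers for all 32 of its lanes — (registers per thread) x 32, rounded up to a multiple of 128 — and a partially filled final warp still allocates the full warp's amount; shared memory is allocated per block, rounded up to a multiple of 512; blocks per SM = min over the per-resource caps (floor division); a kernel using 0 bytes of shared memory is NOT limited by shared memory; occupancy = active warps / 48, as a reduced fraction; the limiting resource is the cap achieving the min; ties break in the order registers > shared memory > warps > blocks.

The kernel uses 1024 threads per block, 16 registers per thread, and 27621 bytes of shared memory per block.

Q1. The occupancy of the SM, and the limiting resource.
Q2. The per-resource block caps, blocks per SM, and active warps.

Answer: occupancy 2/3, limited by shared memory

registers: 4 blocks
shared memory: 1 block
warps: 1 block
blocks: 8 blocks

Answer: 1 block, 32 active warps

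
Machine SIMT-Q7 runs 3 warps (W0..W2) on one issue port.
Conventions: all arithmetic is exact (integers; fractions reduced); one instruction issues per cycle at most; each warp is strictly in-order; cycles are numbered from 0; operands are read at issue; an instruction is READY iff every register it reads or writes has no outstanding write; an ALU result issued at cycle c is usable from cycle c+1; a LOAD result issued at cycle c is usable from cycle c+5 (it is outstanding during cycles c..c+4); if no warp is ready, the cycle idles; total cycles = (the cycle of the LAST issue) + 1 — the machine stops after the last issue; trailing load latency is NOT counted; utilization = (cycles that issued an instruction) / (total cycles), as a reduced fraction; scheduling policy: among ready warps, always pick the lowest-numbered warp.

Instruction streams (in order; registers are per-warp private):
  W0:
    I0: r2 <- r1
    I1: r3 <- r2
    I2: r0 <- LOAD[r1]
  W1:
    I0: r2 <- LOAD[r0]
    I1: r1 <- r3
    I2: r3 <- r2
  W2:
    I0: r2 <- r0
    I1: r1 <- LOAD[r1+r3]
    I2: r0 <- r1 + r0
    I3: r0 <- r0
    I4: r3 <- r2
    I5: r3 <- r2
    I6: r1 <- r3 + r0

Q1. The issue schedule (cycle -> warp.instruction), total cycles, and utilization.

cycle 0: W0.I0
cycle 1: W0.I1
cycle 2: W0.I2
cycle 3: W1.I0
cycle 4: W1.I1
cycle 5: W2.I0
cycle 6: W2.I1
cycle 7: idle
cycle 8: W1.I2
cycle 9: idle
cycle 10: idle
cycle 11: W2.I2
cycle 12: W2.I3
cycle 13: W2.I4
cycle 14: W2.I5
cycle 15: W2.I6

Answer: 16 cycles, utilization 13/16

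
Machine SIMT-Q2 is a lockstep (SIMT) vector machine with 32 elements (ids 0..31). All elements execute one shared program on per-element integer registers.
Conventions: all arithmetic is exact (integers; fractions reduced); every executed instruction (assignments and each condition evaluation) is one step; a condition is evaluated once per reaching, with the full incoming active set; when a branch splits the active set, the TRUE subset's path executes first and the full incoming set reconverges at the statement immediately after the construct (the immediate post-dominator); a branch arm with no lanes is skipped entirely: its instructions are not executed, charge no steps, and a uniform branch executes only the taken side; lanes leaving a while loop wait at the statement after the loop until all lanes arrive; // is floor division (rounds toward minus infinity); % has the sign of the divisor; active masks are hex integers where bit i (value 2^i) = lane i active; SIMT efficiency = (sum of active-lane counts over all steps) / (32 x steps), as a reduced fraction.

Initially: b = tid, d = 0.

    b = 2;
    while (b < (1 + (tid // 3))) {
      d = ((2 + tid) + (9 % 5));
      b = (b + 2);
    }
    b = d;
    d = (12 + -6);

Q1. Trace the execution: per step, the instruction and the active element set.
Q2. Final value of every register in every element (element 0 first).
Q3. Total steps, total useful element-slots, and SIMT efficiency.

step 0: b <- 2                       0xffffffff
step 1: eval (b < (1 + (tid // 3)))  0xffffffff
step 2: d <- ((2 + tid) + (9 % 5))   0xffffffc0
step 3: b <- (b + 2)                 0xffffffc0
step 4: eval (b < (1 + (tid // 3)))  0xffffffc0
step 5: d <- ((2 + tid) + (9 % 5))   0xfffff000
step 6: b <- (b + 2)                 0xfffff000
step 7: eval (b < (1 + (tid // 3)))  0xfffff000
step 8: d <- ((2 + tid) + (9 % 5))   0xfffc0000
step 9: b <- (b + 2)                 0xfffc0000
step 10: eval (b < (1 + (tid // 3)))  0xfffc0000
step 11: d <- ((2 + tid) + (9 % 5))   0xff000000
step 12: b <- (b + 2)                 0xff000000
step 13: eval (b < (1 + (tid // 3)))  0xff000000
step 14: d <- ((2 + tid) + (9 % 5))   0xc0000000
step 15: b <- (b + 2)                 0xc0000000
step 16: eval (b < (1 + (tid // 3)))  0xc0000000
step 17: b <- d                       0xffffffff
step 18: d <- (12 + -6)               0xffffffff

Answer: 19 steps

b: 0,0,0,0,0,0,12,13,14,15,16,17,18,19,20,21,22,23,24,25,26,27,28,29,30,31,32,33,34,35,36,37
d: 6,6,6,6,6,6,6,6,6,6,6,6,6,6,6,6,6,6,6,6,6,6,6,6,6,6,6,6,6,6,6,6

steps = 19; useful = 338; efficiency = 338/608 = 169/304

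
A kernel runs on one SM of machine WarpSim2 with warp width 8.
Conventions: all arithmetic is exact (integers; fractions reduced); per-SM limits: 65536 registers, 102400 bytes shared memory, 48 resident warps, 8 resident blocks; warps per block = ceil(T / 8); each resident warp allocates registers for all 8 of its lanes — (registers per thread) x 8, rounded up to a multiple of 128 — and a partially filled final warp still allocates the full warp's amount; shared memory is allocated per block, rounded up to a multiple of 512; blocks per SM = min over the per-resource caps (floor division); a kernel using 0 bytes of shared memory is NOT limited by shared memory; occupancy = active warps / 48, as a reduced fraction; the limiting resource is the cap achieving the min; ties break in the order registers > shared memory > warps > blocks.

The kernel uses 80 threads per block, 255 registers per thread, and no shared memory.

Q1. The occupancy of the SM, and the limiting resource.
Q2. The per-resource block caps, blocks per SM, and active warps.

Answer: occupancy 5/8, limited by registers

registers: 3 blocks
shared memory: no limit (kernel uses none)
warps: 4 blocks
blocks: 8 blocks

Answer: 3 blocks, 30 active warps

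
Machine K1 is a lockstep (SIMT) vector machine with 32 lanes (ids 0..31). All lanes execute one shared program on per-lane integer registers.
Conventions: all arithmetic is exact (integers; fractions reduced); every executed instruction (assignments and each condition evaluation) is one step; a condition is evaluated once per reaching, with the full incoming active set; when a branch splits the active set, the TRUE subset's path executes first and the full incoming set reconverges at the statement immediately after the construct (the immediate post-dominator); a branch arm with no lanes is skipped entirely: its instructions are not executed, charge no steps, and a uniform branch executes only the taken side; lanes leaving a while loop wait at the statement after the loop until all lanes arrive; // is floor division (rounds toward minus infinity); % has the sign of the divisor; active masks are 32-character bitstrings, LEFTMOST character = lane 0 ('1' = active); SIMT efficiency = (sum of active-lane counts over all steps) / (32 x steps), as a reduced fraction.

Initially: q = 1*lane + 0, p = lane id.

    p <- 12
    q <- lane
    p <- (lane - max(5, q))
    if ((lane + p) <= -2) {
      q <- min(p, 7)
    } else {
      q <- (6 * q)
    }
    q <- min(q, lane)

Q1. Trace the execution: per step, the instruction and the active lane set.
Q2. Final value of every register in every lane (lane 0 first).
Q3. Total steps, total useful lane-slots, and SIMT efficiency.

step 0: p <- 12                      11111111111111111111111111111111
step 1: q <- lane                    11111111111111111111111111111111
step 2: p <- (lane - max(5, q))      11111111111111111111111111111111
step 3: eval ((lane + p) <= -2)      11111111111111111111111111111111
step 4: q <- min(p, 7)               11000000000000000000000000000000
step 5: q <- (6 * q)                 00111111111111111111111111111111
step 6: q <- min(q, lane)            11111111111111111111111111111111

Answer: 7 steps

q: -5,-4,2,3,4,5,6,7,8,9,10,11,12,13,14,15,16,17,18,19,20,21,22,23,24,25,26,27,28,29,30,31
p: -5,-4,-3,-2,-1,0,0,0,0,0,0,0,0,0,0,0,0,0,0,0,0,0,0,0,0,0,0,0,0,0,0,0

steps = 7; useful = 192; efficiency = 192/224 = 6/7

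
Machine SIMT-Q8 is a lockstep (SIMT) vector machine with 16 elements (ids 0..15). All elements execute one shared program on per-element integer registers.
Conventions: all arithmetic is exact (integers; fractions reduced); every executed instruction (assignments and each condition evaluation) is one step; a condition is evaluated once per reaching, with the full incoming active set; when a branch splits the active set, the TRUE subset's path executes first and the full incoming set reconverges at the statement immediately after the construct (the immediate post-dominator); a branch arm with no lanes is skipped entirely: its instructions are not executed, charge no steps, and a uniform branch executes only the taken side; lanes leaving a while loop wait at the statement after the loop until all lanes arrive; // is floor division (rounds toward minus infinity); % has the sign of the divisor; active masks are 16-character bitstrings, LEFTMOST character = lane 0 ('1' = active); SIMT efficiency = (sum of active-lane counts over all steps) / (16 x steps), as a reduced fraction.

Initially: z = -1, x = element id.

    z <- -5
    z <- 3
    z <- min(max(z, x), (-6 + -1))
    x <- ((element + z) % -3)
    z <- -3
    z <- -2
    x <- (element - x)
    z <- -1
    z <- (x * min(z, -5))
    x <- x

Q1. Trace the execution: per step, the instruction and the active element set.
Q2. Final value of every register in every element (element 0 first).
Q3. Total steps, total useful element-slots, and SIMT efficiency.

step 0: z <- -5                      1111111111111111
step 1: z <- 3                       1111111111111111
step 2: z <- min(max(z, x), (-6 + -1)) 1111111111111111
step 3: x <- ((element + z) % -3)    1111111111111111
step 4: z <- -3                      1111111111111111
step 5: z <- -2                      1111111111111111
step 6: x <- (element - x)           1111111111111111
step 7: z <- -1                      1111111111111111
step 8: z <- (x * min(z, -5))        1111111111111111
step 9: x <- x                       1111111111111111

Answer: 10 steps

z: -5,-5,-20,-20,-20,-35,-35,-35,-50,-50,-50,-65,-65,-65,-80,-80
x: 1,1,4,4,4,7,7,7,10,10,10,13,13,13,16,16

steps = 10; useful = 160; efficiency = 160/160 = 1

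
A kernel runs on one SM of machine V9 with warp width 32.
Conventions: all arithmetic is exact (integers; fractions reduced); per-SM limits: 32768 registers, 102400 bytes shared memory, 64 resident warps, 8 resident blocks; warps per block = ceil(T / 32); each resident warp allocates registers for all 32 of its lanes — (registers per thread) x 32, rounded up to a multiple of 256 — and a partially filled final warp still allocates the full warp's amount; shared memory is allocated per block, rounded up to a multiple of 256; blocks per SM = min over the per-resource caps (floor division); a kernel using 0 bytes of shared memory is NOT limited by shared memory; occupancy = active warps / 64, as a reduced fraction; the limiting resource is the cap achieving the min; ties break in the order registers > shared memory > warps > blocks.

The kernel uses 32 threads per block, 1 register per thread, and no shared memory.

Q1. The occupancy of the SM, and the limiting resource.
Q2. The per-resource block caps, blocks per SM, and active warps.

Answer: occupancy 1/8, limited by blocks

registers: 128 blocks
shared memory: no limit (kernel uses none)
warps: 64 blocks
blocks: 8 blocks

Answer: 8 blocks, 8 active warps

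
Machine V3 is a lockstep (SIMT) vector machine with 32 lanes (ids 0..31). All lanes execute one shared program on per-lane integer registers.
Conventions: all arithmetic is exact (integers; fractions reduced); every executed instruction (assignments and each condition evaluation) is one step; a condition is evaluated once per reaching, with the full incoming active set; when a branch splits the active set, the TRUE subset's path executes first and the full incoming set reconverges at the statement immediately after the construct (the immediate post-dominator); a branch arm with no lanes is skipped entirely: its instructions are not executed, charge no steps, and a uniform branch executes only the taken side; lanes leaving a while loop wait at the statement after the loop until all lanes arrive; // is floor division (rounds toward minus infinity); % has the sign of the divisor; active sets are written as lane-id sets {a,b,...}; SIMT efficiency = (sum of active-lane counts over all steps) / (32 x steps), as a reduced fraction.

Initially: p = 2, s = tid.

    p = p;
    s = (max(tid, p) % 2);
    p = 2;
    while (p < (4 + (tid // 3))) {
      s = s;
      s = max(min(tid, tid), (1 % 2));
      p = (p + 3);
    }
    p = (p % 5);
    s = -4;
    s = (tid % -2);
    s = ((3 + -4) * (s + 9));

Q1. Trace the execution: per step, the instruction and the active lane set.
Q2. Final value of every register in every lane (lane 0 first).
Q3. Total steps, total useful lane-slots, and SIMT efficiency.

step 0: p <- p                       {0,1,2,3,4,5,6,7,8,9,10,11,12,13,14,15,16,17,18,19,20,21,22,23,24,25,26,27,28,29,30,31}
step 1: s <- (max(tid, p) % 2)       {0,1,2,3,4,5,6,7,8,9,10,11,12,13,14,15,16,17,18,19,20,21,22,23,24,25,26,27,28,29,30,31}
step 2: p <- 2                       {0,1,2,3,4,5,6,7,8,9,10,11,12,13,14,15,16,17,18,19,20,21,22,23,24,25,26,27,28,29,30,31}
step 3: eval (p < (4 + (tid // 3)))  {0,1,2,3,4,5,6,7,8,9,10,11,12,13,14,15,16,17,18,19,20,21,22,23,24,25,26,27,28,29,30,31}
step 4: s <- s                       {0,1,2,3,4,5,6,7,8,9,10,11,12,13,14,15,16,17,18,19,20,21,22,23,24,25,26,27,28,29,30,31}
step 5: s <- max(min(tid, tid), (1 % 2)) {0,1,2,3,4,5,6,7,8,9,10,11,12,13,14,15,16,17,18,19,20,21,22,23,24,25,26,27,28,29,30,31}
step 6: p <- (p + 3)                 {0,1,2,3,4,5,6,7,8,9,10,11,12,13,14,15,16,17,18,19,20,21,22,23,24,25,26,27,28,29,30,31}
step 7: eval (p < (4 + (tid // 3)))  {0,1,2,3,4,5,6,7,8,9,10,11,12,13,14,15,16,17,18,19,20,21,22,23,24,25,26,27,28,29,30,31}
step 8: s <- s                       {6,7,8,9,10,11,12,13,14,15,16,17,18,19,20,21,22,23,24,25,26,27,28,29,30,31}
step 9: s <- max(min(tid, tid), (1 % 2)) {6,7,8,9,10,11,12,13,14,15,16,17,18,19,20,21,22,23,24,25,26,27,28,29,30,31}
step 10: p <- (p + 3)                 {6,7,8,9,10,11,12,13,14,15,16,17,18,19,20,21,22,23,24,25,26,27,28,29,30,31}
step 11: eval (p < (4 + (tid // 3)))  {6,7,8,9,10,11,12,13,14,15,16,17,18,19,20,21,22,23,24,25,26,27,28,29,30,31}
step 12: s <- s                       {15,16,17,18,19,20,21,22,23,24,25,26,27,28,29,30,31}
step 13: s <- max(min(tid, tid), (1 % 2)) {15,16,17,18,19,20,21,22,23,24,25,26,27,28,29,30,31}
step 14: p <- (p + 3)                 {15,16,17,18,19,20,21,22,23,24,25,26,27,28,29,30,31}
step 15: eval (p < (4 + (tid // 3)))  {15,16,17,18,19,20,21,22,23,24,25,26,27,28,29,30,31}
step 16: s <- s                       {24,25,26,27,28,29,30,31}
step 17: s <- max(min(tid, tid), (1 % 2)) {24,25,26,27,28,29,30,31}
step 18: p <- (p + 3)                 {24,25,26,27,28,29,30,31}
step 19: eval (p < (4 + (tid // 3)))  {24,25,26,27,28,29,30,31}
step 20: p <- (p % 5)                 {0,1,2,3,4,5,6,7,8,9,10,11,12,13,14,15,16,17,18,19,20,21,22,23,24,25,26,27,28,29,30,31}
step 21: s <- -4                      {0,1,2,3,4,5,6,7,8,9,10,11,12,13,14,15,16,17,18,19,20,21,22,23,24,25,26,27,28,29,30,31}
step 22: s <- (tid % -2)              {0,1,2,3,4,5,6,7,8,9,10,11,12,13,14,15,16,17,18,19,20,21,22,23,24,25,26,27,28,29,30,31}
step 23: s <- ((3 + -4) * (s + 9))    {0,1,2,3,4,5,6,7,8,9,10,11,12,13,14,15,16,17,18,19,20,21,22,23,24,25,26,27,28,29,30,31}

Answer: 24 steps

p: 0,0,0,0,0,0,3,3,3,3,3,3,3,3,3,1,1,1,1,1,1,1,1,1,4,4,4,4,4,4,4,4
s: -9,-8,-9,-8,-9,-8,-9,-8,-9,-8,-9,-8,-9,-8,-9,-8,-9,-8,-9,-8,-9,-8,-9,-8,-9,-8,-9,-8,-9,-8,-9,-8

steps = 24; useful = 588; efficiency = 588/768 = 49/64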